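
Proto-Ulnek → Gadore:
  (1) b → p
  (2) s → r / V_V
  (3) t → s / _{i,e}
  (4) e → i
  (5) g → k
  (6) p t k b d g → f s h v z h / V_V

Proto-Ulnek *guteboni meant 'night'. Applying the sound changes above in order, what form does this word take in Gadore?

Gadore: *guteboni > guteponi > guseponi > gusiponi > kusiponi > kusifoni  (by unconditioned shift, palatalisation, vowel merger, unconditioned shift, intervocalic lenition)

kusifoni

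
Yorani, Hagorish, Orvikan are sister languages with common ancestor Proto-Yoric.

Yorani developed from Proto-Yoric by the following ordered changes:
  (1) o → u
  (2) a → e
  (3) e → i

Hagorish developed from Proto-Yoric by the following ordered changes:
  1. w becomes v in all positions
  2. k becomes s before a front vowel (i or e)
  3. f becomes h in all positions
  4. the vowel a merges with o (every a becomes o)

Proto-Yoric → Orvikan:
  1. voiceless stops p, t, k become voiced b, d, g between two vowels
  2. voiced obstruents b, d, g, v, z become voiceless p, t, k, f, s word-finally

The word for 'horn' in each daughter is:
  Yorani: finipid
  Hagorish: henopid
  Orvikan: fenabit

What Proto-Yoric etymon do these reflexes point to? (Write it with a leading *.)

Position 5: Yorani has p, Hagorish has p, Orvikan has b. Yorani preserves p here (none of its changes turn any other segment into p), so the proto-segment is *p.
Position 2: Yorani has i, Hagorish has e, Orvikan has e. Hagorish preserves e here (none of its changes turn any other segment into e), so the proto-segment is *e.
Continuing position by position gives *fenapid; check it forward:
Yorani: start from *fenapid.
  rule 1: no change — fenapid
  rule 2 (vowel merger): fenapid → fenepid
  rule 3 (vowel merger): fenepid → finipid
  ⇒ Yorani finipid
Hagorish: *fenapid
  fenapid (rule 1 does not apply)
  fenapid (rule 2 does not apply)
  fenapid → henapid   [unconditioned shift]
  henapid → henopid   [vowel merger]
  giving Hagorish henopid.
Orvikan: *fenapid > fenabid > fenabit  (by intervocalic voicing, final devoicing)
Only *fenapid yields all of Yorani finipid, Hagorish henopid, Orvikan fenabit.

*fenapid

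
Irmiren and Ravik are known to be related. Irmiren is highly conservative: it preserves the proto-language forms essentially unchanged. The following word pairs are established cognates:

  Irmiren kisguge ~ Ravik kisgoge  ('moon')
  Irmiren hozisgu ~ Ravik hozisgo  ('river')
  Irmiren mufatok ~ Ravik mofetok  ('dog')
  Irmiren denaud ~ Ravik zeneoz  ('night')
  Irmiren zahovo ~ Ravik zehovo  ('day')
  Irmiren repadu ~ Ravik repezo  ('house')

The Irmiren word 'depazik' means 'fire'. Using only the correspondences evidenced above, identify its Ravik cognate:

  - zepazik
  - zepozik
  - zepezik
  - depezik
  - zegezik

denaud ~ zeneoz — Irmiren d corresponds to Ravik z word-initially before a front vowel.
mufatok ~ mofetok, zahovo ~ zehovo — Irmiren a corresponds to Ravik e after a consonant, before a consonant other than r, m, n, p, b, f, v.
Applying these to Irmiren 'depazik':
  depazik → zepazik   (d→z word-initially before a front vowel)
  zepazik → zepezik   (a→e after a consonant, before a consonant other than r, m, n, p, b, f, v)
So the Ravik cognate is 'zepezik'.

zepezik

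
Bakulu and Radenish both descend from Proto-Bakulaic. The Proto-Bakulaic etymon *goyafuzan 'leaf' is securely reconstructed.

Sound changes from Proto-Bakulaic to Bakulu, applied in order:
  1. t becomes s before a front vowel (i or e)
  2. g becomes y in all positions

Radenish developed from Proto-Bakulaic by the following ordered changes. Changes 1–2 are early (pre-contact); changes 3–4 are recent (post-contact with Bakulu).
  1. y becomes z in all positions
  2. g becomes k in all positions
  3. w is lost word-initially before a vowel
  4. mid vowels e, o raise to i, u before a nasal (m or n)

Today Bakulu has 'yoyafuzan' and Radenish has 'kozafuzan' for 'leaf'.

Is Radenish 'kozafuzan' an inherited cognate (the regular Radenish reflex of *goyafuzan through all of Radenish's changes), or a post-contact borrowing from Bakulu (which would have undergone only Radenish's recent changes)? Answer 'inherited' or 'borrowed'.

inherited

If inherited, *goyafuzan would pass through all of Radenish's changes:
Radenish: *goyafuzan > gozafuzan > kozafuzan  (by unconditioned shift, unconditioned shift)
If borrowed from Bakulu 'yoyafuzan' after the early changes, it would undergo only the recent ones:
  rule 3 (glide loss): no change (yoyafuzan)
  rule 4 (pre-nasal raising): no change (yoyafuzan)
  ⇒ as a loan: yoyafuzan
Radenish 'kozafuzan' matches the inherited outcome exactly, so it is an inherited cognate, not a loan.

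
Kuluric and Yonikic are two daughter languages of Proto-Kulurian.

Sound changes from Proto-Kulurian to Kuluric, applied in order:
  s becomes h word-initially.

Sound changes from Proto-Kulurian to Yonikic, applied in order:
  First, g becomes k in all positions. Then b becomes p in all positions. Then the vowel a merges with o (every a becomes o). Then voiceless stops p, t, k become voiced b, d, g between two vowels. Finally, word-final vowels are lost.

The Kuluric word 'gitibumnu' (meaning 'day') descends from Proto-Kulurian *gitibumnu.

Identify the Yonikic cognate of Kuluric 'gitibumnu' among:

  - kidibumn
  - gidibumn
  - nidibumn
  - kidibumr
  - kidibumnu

Yonikic: start from *gitibumnu.
  rule 1 (unconditioned shift): gitibumnu → kitibumnu
  rule 2 (unconditioned shift): kitibumnu → kitipumnu
  rule 3: no change — kitipumnu
  rule 4 (intervocalic voicing): kitipumnu → kidibumnu
  rule 5 (apocope): kidibumnu → kidibumn
  ⇒ Yonikic kidibumn
Only 'kidibumn' matches the regular Yonikic development of *gitibumnu.

kidibumn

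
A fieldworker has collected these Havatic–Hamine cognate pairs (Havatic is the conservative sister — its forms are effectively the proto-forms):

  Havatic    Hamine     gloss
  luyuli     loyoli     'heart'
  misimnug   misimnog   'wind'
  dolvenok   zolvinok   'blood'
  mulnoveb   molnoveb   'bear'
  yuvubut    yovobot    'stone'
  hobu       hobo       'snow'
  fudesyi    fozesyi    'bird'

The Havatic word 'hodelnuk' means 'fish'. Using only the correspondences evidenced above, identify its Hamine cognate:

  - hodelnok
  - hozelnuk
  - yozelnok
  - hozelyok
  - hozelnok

fudesyi ~ fozesyi — Havatic d corresponds to Hamine z between vowels (before a front vowel).
luyuli ~ loyoli, misimnug ~ misimnog — Havatic u corresponds to Hamine o after a consonant, before a consonant other than r, m, n, p, b, f, v.
Applying these to Havatic 'hodelnuk':
  hodelnuk → hozelnuk   (d→z between vowels (before a front vowel))
  hozelnuk → hozelnok   (u→o after a consonant, before a consonant other than r, m, n, p, b, f, v)
So the Hamine cognate is 'hozelnok'.

hozelnok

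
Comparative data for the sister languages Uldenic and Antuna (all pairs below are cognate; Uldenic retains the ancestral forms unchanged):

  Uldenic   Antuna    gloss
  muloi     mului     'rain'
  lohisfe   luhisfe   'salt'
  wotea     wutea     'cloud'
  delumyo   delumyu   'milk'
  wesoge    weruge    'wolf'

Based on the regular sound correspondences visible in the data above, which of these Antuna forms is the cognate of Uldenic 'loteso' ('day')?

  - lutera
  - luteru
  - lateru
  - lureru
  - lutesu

lohisfe ~ luhisfe, wotea ~ wutea — Uldenic o corresponds to Antuna u after a consonant, before a consonant other than r, m, n, p, b, f, v.
wesoge ~ weruge — Uldenic s corresponds to Antuna r between vowels (before a back vowel).
delumyo ~ delumyu — Uldenic o corresponds to Antuna u word-finally.
Applying these to Uldenic 'loteso':
  loteso → luteso   (o→u after a consonant, before a consonant other than r, m, n, p, b, f, v)
  luteso → lutero   (s→r between vowels (before a back vowel))
  lutero → luteru   (o→u word-finally)
So the Antuna cognate is 'luteru'.

luteru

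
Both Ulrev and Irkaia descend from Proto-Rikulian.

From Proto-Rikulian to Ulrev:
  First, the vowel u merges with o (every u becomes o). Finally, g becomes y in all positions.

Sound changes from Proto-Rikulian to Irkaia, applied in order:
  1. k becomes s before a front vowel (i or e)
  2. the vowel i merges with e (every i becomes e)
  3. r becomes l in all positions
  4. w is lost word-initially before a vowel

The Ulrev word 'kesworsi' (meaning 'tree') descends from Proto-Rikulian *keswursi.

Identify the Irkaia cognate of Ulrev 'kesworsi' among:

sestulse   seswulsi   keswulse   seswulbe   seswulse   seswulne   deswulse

Irkaia: *keswursi > seswursi > seswurse > seswulse  (by palatalisation, vowel merger, unconditioned shift)

seswulse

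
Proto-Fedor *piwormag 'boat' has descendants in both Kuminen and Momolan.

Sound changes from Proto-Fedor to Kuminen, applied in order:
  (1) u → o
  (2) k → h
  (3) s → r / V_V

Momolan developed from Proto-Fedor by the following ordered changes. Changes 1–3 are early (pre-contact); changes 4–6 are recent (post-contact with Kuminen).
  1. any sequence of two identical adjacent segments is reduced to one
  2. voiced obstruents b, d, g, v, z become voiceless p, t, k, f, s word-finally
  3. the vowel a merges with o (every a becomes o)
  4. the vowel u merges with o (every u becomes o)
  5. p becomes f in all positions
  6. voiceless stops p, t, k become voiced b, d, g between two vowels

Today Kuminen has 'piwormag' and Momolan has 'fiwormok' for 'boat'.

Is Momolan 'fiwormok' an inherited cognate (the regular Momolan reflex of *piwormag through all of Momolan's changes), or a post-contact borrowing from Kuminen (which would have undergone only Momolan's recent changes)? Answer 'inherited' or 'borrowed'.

If inherited, *piwormag would pass through all of Momolan's changes:
Momolan: *piwormag
  piwormag (rule 1 does not apply)
  piwormag → piwormak   [final devoicing]
  piwormak → piwormok   [vowel merger]
  piwormok (rule 4 does not apply)
  piwormok → fiwormok   [unconditioned shift]
  fiwormok (rule 6 does not apply)
  giving Momolan fiwormok.
If borrowed from Kuminen 'piwormag' after the early changes, it would undergo only the recent ones:
  rule 4 (vowel merger): no change (piwormag)
  rule 5 (unconditioned shift): piwormag → fiwormag
  rule 6 (intervocalic voicing): no change (fiwormag)
  ⇒ as a loan: fiwormag
Momolan 'fiwormok' matches the inherited outcome exactly, so it is an inherited cognate, not a loan.

inherited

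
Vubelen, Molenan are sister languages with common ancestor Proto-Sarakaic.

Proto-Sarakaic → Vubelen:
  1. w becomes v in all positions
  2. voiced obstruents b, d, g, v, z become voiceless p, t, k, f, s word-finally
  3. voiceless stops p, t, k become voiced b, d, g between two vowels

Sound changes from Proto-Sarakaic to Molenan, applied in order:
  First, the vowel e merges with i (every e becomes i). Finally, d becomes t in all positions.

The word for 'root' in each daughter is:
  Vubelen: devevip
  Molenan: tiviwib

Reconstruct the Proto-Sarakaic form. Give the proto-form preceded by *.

*devewib

Position 1: Vubelen has d, Molenan has t. Taking the neighbouring segments as reconstructed: Vubelen d can only go back to *d; Molenan t could go back to *t or *d — the one source consistent with every daughter is *d.
Position 5: Vubelen has v, Molenan has w. Molenan preserves w here (none of its changes turn any other segment into w), so the proto-segment is *w.
Continuing position by position gives *devewib; check it forward:
Vubelen: start from *devewib.
  rule 1 (unconditioned shift): devewib → devevib
  rule 2 (final devoicing): devevib → devevip
  rule 3: no change — devevip
  ⇒ Vubelen devevip
Molenan: *devewib > diviwib > tiviwib  (by vowel merger, unconditioned shift)
*devewib is the unique common source.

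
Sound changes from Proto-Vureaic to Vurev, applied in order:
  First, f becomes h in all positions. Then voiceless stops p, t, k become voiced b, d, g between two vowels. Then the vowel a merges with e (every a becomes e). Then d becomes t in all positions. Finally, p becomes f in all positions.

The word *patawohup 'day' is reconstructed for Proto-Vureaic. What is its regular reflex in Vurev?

Vurev: start from *patawohup.
  rule 1: no change — patawohup
  rule 2 (intervocalic voicing): patawohup → padawohup
  rule 3 (vowel merger): padawohup → pedewohup
  rule 4 (unconditioned shift): pedewohup → petewohup
  rule 5 (unconditioned shift): petewohup → fetewohuf
  ⇒ Vurev fetewohuf

fetewohuf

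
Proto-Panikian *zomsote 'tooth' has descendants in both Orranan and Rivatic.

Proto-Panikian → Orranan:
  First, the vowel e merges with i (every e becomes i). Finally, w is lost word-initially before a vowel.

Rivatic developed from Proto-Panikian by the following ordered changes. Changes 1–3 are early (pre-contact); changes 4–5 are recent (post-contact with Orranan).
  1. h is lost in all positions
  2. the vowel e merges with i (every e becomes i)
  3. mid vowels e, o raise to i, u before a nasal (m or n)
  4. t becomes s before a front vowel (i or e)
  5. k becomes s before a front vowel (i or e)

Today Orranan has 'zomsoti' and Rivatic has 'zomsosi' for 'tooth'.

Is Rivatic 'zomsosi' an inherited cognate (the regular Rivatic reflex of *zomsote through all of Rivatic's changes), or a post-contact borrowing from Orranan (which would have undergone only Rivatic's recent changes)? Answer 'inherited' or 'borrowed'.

If inherited, *zomsote would pass through all of Rivatic's changes:
Rivatic: start from *zomsote.
  rule 1: no change — zomsote
  rule 2 (vowel merger): zomsote → zomsoti
  rule 3 (pre-nasal raising): zomsoti → zumsoti
  rule 4 (palatalisation): zumsoti → zumsosi
  rule 5: no change — zumsosi
  ⇒ Rivatic zumsosi
If borrowed from Orranan 'zomsoti' after the early changes, it would undergo only the recent ones:
  rule 4 (palatalisation): zomsoti → zomsosi
  rule 5 (palatalisation): no change (zomsosi)
  ⇒ as a loan: zomsosi
Rivatic 'zomsosi' matches the loan outcome 'zomsosi', not the inherited 'zumsosi' — it skipped the early Rivatic changes, so it was borrowed from Orranan.

borrowed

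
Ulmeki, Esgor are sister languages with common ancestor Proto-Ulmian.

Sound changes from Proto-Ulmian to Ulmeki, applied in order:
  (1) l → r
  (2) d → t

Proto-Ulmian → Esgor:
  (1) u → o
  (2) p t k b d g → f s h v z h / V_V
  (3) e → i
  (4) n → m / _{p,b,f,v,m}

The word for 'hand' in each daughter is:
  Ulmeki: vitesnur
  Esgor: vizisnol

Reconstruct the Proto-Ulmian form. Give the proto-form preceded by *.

Position 3: Ulmeki has t, Esgor has z. Taking the neighbouring segments as reconstructed: Ulmeki t could go back to *t or *d; Esgor z could go back to *d or *z — the one source consistent with every daughter is *d.
Position 8: Ulmeki has r, Esgor has l. Esgor preserves l here (none of its changes turn any other segment into l), so the proto-segment is *l.
Continuing position by position gives *videsnul; check it forward:
Ulmeki: *videsnul
  videsnul → videsnur   [unconditioned shift]
  videsnur → vitesnur   [unconditioned shift]
  giving Ulmeki vitesnur.
Esgor: *videsnul
  videsnul → videsnol   [vowel merger]
  videsnol → vizesnol   [intervocalic lenition]
  vizesnol → vizisnol   [vowel merger]
  vizisnol (rule 4 does not apply)
  giving Esgor vizisnol.
Only *videsnul yields all of Ulmeki vitesnur, Esgor vizisnol.

*videsnul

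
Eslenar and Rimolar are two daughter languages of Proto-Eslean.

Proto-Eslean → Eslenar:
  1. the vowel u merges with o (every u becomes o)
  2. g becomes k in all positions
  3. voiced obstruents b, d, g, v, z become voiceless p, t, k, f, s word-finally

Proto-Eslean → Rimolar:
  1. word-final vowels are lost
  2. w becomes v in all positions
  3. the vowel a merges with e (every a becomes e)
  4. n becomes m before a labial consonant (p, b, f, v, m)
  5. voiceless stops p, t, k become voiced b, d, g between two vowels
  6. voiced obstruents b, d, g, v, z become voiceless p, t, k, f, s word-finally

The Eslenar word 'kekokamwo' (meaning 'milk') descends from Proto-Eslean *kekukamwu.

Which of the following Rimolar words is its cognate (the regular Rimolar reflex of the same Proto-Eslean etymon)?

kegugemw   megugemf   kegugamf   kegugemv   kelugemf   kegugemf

kegugemf

Rimolar: *kekukamwu > kekukamw > kekukamv > kekukemv > kegugemv > kegugemf  (by apocope, unconditioned shift, vowel merger, intervocalic voicing, final devoicing)
Only 'kegugemf' matches the regular Rimolar development of *kekukamwu.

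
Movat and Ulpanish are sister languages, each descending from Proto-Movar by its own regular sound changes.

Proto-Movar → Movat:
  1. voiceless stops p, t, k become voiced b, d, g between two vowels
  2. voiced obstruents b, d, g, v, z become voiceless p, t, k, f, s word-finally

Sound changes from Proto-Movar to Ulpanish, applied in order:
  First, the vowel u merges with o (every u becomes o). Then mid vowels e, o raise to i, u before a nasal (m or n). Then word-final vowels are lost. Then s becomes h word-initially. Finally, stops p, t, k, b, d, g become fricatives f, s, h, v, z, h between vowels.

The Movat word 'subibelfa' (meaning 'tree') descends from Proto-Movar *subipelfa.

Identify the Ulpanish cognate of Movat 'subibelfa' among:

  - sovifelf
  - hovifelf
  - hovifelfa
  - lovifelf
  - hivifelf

Ulpanish: *subipelfa
  subipelfa → sobipelfa   [vowel merger]
  sobipelfa (rule 2 does not apply)
  sobipelfa → sobipelf   [apocope]
  sobipelf → hobipelf   [debuccalisation]
  hobipelf → hovifelf   [intervocalic lenition]
  giving Ulpanish hovifelf.
Only 'hovifelf' matches the regular Ulpanish development of *subipelfa.

hovifelf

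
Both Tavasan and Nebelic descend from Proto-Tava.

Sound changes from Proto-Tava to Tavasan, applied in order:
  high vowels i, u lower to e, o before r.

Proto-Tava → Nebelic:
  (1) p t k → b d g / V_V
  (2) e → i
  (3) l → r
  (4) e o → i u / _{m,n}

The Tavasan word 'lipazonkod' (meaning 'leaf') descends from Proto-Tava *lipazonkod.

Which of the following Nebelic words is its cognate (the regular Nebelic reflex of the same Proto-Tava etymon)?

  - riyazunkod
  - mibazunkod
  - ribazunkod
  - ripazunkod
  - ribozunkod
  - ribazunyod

Nebelic: start from *lipazonkod.
  rule 1 (intervocalic voicing): lipazonkod → libazonkod
  rule 2: no change — libazonkod
  rule 3 (unconditioned shift): libazonkod → ribazonkod
  rule 4 (pre-nasal raising): ribazonkod → ribazunkod
  ⇒ Nebelic ribazunkod
The other candidates each miss or misapply at least one Nebelic change.

ribazunkod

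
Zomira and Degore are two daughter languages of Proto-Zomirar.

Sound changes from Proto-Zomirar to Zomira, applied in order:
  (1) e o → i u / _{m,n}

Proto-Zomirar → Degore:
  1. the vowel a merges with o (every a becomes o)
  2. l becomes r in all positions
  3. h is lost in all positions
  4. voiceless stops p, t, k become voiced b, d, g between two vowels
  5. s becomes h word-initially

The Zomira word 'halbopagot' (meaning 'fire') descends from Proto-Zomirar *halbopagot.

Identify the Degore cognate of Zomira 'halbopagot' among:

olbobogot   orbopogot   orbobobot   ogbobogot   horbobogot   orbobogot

orbobogot

Degore: *halbopagot
  halbopagot → holbopogot   [vowel merger]
  holbopogot → horbopogot   [unconditioned shift]
  horbopogot → orbopogot   [h-loss]
  orbopogot → orbobogot   [intervocalic voicing]
  orbobogot (rule 5 does not apply)
  giving Degore orbobogot.
Only 'orbobogot' matches the regular Degore development of *halbopagot.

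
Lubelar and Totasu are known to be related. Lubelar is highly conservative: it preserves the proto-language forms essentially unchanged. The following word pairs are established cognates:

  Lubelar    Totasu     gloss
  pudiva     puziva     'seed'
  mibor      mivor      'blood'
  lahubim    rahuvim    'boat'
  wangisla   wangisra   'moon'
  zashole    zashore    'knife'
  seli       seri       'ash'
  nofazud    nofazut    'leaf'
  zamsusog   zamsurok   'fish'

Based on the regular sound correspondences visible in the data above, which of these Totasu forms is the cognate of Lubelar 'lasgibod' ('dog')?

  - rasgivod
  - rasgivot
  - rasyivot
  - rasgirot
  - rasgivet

lahubim ~ rahuvim — Lubelar l corresponds to Totasu r word-initially before a back vowel.
mibor ~ mivor — Lubelar b corresponds to Totasu v between vowels (before a back vowel).
nofazud ~ nofazut — Lubelar d corresponds to Totasu t word-finally.
Applying these to Lubelar 'lasgibod':
  lasgibod → rasgibod   (l→r word-initially before a back vowel)
  rasgibod → rasgivod   (b→v between vowels (before a back vowel))
  rasgivod → rasgivot   (d→t word-finally)
So the Totasu cognate is 'rasgivot'.

rasgivot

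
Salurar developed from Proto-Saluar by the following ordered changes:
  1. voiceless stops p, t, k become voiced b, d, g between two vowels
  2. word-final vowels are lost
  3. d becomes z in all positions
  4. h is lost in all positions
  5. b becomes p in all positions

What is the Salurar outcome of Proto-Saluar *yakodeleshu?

Salurar: start from *yakodeleshu.
  rule 1 (intervocalic voicing): yakodeleshu → yagodeleshu
  rule 2 (apocope): yagodeleshu → yagodelesh
  rule 3 (unconditioned shift): yagodelesh → yagozelesh
  rule 4 (h-loss): yagozelesh → yagozeles
  rule 5: no change — yagozeles
  ⇒ Salurar yagozeles

yagozeles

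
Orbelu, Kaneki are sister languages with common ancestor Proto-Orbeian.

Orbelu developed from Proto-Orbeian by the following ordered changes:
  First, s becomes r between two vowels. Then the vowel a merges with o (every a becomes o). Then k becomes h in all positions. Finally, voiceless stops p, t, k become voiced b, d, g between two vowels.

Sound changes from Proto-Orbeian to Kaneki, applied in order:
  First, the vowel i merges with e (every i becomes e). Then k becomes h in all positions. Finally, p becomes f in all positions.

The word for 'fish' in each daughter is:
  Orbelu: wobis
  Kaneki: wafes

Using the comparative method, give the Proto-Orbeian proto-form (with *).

Position 3: Orbelu has b, Kaneki has f. Taking the neighbouring segments as reconstructed: Orbelu b could go back to *p or *b; Kaneki f could go back to *p or *f — the one source consistent with every daughter is *p.
Position 2: Orbelu has o, Kaneki has a. Kaneki preserves a here (none of its changes turn any other segment into a), so the proto-segment is *a.
Position 4: Orbelu has i, Kaneki has e. Orbelu preserves i here (none of its changes turn any other segment into i), so the proto-segment is *i.
Verify the candidate proto-form against each daughter:
Orbelu: *wapis > wopis > wobis  (by vowel merger, intervocalic voicing)
Kaneki: *wapis > wapes > wafes  (by vowel merger, unconditioned shift)
Only *wapis yields all of Orbelu wobis, Kaneki wafes.

*wapis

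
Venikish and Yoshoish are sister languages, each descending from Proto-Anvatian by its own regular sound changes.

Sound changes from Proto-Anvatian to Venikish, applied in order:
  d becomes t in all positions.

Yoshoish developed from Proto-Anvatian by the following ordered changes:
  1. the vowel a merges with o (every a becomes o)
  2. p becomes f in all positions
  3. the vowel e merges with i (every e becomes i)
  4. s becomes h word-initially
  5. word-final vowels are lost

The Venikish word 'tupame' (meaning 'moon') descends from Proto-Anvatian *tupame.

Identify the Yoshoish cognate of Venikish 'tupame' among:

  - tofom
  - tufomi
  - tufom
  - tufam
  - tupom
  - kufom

Yoshoish: start from *tupame.
  rule 1 (vowel merger): tupame → tupome
  rule 2 (unconditioned shift): tupome → tufome
  rule 3 (vowel merger): tufome → tufomi
  rule 4: no change — tufomi
  rule 5 (apocope): tufomi → tufom
  ⇒ Yoshoish tufom

tufom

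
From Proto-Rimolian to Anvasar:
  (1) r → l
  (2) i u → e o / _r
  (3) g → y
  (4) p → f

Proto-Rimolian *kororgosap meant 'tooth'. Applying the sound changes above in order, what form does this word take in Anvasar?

kololyosaf

Anvasar: *kororgosap
  kororgosap → kololgosap   [unconditioned shift]
  kololgosap (rule 2 does not apply)
  kololgosap → kololyosap   [unconditioned shift]
  kololyosap → kololyosaf   [unconditioned shift]
  giving Anvasar kololyosaf.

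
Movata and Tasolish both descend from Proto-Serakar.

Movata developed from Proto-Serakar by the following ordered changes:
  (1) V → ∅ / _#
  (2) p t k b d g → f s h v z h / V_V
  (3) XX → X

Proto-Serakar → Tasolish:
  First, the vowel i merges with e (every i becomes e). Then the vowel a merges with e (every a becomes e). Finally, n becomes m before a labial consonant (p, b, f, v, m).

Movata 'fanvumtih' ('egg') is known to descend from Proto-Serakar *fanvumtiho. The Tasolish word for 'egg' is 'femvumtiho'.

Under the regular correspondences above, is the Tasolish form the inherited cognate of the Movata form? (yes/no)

Derive the expected Tasolish reflex of *fanvumtiho:
Tasolish: *fanvumtiho
  fanvumtiho → fanvumteho   [vowel merger]
  fanvumteho → fenvumteho   [vowel merger]
  fenvumteho → femvumteho   [nasal place assimilation]
  giving Tasolish femvumteho.
The regular Tasolish reflex would be 'femvumteho', but the attested form is 'femvumtiho'. The correspondence is irregular, so they are not cognates (the Tasolish form has a different source).

no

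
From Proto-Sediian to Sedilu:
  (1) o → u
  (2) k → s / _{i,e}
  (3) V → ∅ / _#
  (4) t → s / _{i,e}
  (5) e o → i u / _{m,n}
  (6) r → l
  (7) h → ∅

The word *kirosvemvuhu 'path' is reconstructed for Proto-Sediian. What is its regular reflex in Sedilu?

Sedilu: *kirosvemvuhu > kirusvemvuhu > sirusvemvuhu > sirusvemvuh > sirusvimvuh > silusvimvuh > silusvimvu  (by vowel merger, palatalisation, apocope, pre-nasal raising, unconditioned shift, h-loss)

silusvimvu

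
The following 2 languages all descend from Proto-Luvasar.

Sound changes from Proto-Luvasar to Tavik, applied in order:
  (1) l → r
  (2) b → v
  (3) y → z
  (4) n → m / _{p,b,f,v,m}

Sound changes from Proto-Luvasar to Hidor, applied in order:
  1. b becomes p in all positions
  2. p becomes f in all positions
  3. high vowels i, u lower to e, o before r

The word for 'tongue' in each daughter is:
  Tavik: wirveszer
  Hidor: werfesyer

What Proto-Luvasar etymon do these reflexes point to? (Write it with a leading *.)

Position 2: Tavik has i, Hidor has e. Tavik preserves i here (none of its changes turn any other segment into i), so the proto-segment is *i.
Position 4: Tavik has v, Hidor has f. Taking the neighbouring segments as reconstructed: Tavik v could go back to *b or *v; Hidor f could go back to *p or *b or *f — the one source consistent with every daughter is *b.
Position 7: Tavik has z, Hidor has y. Hidor preserves y here (none of its changes turn any other segment into y), so the proto-segment is *y.
This points to *wirbesyer. Verify forward in each daughter:
Tavik: start from *wirbesyer.
  rule 1: no change — wirbesyer
  rule 2 (unconditioned shift): wirbesyer → wirvesyer
  rule 3 (unconditioned shift): wirvesyer → wirveszer
  rule 4: no change — wirveszer
  ⇒ Tavik wirveszer
Hidor: start from *wirbesyer.
  rule 1 (unconditioned shift): wirbesyer → wirpesyer
  rule 2 (unconditioned shift): wirpesyer → wirfesyer
  rule 3 (pre-rhotic lowering): wirfesyer → werfesyer
  ⇒ Hidor werfesyer
*wirbesyer is the unique common source.

*wirbesyer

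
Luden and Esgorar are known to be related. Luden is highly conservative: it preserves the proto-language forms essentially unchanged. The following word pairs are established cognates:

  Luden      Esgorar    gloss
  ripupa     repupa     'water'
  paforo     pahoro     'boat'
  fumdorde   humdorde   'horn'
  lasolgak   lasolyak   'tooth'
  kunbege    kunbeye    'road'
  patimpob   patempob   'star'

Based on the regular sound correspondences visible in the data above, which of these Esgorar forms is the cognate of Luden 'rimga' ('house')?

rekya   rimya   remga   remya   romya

patimpob ~ patempob — Luden i corresponds to Esgorar e after a consonant, before a nasal.
lasolgak ~ lasolyak — Luden g corresponds to Esgorar y after a consonant, before a back vowel.
Applying these to Luden 'rimga':
  rimga → remga   (i→e after a consonant, before a nasal)
  remga → remya   (g→y after a consonant, before a back vowel)
So the Esgorar cognate is 'remya'.

remya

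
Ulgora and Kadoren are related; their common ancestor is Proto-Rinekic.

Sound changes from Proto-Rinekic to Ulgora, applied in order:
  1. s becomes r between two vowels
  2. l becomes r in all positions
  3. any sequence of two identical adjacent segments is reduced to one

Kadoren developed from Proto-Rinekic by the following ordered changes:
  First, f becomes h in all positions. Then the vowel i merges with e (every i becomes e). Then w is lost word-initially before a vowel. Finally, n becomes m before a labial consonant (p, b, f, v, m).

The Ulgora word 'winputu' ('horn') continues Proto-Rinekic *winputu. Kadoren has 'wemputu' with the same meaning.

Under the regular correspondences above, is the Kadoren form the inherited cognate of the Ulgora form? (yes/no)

no

Derive the expected Kadoren reflex of *winputu:
Kadoren: *winputu
  winputu (rule 1 does not apply)
  winputu → wenputu   [vowel merger]
  wenputu → enputu   [glide loss]
  enputu → emputu   [nasal place assimilation]
  giving Kadoren emputu.
The regular Kadoren reflex would be 'emputu', but the attested form is 'wemputu'. The correspondence is irregular, so they are not cognates (the Kadoren form has a different source).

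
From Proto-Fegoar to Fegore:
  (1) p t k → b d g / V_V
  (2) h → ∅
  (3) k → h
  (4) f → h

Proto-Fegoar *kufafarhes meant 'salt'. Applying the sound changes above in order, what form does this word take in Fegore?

huhahares

Fegore: start from *kufafarhes.
  rule 1: no change — kufafarhes
  rule 2 (h-loss): kufafarhes → kufafares
  rule 3 (unconditioned shift): kufafares → hufafares
  rule 4 (unconditioned shift): hufafares → huhahares
  ⇒ Fegore huhahares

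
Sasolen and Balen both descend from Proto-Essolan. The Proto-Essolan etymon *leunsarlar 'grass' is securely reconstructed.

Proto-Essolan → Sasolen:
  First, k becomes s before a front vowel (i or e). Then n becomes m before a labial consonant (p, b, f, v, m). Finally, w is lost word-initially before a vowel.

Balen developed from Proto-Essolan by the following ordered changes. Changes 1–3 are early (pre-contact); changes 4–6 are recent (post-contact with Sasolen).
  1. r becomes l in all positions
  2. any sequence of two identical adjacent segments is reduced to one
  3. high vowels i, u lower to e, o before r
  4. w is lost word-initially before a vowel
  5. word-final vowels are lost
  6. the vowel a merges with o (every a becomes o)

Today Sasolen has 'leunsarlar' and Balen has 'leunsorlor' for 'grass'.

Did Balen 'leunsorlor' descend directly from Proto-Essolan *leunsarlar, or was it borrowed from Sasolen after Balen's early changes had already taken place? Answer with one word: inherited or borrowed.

If inherited, *leunsarlar would pass through all of Balen's changes:
Balen: *leunsarlar > leunsallal > leunsalal > leunsolol  (by unconditioned shift, degemination, vowel merger)
If borrowed from Sasolen 'leunsarlar' after the early changes, it would undergo only the recent ones:
  rule 4 (glide loss): no change (leunsarlar)
  rule 5 (apocope): no change (leunsarlar)
  rule 6 (vowel merger): leunsarlar → leunsorlor
  ⇒ as a loan: leunsorlor
Balen 'leunsorlor' matches the loan outcome 'leunsorlor', not the inherited 'leunsolol' — it skipped the early Balen changes, so it was borrowed from Sasolen.

borrowed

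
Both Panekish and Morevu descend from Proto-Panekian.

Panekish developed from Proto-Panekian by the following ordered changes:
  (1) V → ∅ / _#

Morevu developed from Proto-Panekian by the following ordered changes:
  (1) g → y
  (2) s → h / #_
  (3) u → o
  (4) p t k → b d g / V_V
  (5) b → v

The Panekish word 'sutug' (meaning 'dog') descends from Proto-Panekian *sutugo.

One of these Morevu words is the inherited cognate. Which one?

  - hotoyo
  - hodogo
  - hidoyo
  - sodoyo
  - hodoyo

hodoyo

Morevu: *sutugo > sutuyo > hutuyo > hotoyo > hodoyo  (by unconditioned shift, debuccalisation, vowel merger, intervocalic voicing)
Only 'hodoyo' matches the regular Morevu development of *sutugo.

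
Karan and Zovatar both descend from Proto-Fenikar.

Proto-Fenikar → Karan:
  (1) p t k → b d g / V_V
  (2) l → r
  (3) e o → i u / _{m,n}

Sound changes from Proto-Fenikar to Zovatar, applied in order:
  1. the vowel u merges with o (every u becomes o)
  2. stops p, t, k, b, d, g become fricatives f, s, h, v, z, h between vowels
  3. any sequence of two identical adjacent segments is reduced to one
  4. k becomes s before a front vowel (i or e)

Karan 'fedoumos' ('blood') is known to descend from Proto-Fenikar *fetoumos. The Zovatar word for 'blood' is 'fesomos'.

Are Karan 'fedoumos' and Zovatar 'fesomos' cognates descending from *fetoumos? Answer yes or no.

yes

Derive the expected Zovatar reflex of *fetoumos:
Zovatar: *fetoumos > fetoomos > fesoomos > fesomos  (by vowel merger, intervocalic lenition, degemination)
Zovatar 'fesomos' matches the regular reflex exactly, so the pair is cognate.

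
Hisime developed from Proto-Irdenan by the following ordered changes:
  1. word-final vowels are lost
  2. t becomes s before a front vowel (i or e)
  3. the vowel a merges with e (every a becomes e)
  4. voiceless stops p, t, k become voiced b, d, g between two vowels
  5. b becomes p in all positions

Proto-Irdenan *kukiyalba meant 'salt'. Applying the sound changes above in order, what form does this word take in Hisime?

Hisime: *kukiyalba > kukiyalb > kukiyelb > kugiyelb > kugiyelp  (by apocope, vowel merger, intervocalic voicing, unconditioned shift)

kugiyelp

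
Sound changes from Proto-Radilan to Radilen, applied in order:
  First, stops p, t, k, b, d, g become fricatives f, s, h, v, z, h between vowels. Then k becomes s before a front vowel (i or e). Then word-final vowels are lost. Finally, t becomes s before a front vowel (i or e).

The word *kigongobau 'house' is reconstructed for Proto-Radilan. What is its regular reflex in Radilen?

sihongova

Radilen: *kigongobau > kihongovau > sihongovau > sihongova  (by intervocalic lenition, palatalisation, apocope)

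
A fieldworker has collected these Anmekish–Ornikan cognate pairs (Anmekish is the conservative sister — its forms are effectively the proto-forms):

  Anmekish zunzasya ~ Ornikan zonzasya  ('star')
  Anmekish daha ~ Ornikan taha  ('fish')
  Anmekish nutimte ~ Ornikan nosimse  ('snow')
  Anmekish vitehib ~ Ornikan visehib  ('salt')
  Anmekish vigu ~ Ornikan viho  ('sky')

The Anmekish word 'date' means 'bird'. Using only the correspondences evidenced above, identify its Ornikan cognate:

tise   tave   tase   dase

tase

daha ~ taha — Anmekish d corresponds to Ornikan t word-initially before a back vowel.
vitehib ~ visehib — Anmekish t corresponds to Ornikan s between vowels (before a front vowel).
Applying these to Anmekish 'date':
  date → tate   (d→t word-initially before a back vowel)
  tate → tase   (t→s between vowels (before a front vowel))
So the Ornikan cognate is 'tase'.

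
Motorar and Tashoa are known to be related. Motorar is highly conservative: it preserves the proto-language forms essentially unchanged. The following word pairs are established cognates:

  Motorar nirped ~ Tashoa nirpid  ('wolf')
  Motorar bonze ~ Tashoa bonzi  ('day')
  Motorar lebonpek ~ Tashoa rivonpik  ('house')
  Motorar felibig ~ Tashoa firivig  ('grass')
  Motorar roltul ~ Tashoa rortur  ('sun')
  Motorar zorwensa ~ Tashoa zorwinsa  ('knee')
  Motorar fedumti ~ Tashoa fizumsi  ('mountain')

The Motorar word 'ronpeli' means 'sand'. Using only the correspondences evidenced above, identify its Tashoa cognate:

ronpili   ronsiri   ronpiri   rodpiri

ronpiri

nirped ~ nirpid, lebonpek ~ rivonpik — Motorar e corresponds to Tashoa i after a consonant, before a consonant other than r, m, n, p, b, f, v.
felibig ~ firivig — Motorar l corresponds to Tashoa r between vowels (before a front vowel).
Applying these to Motorar 'ronpeli':
  ronpeli → ronpili   (e→i after a consonant, before a consonant other than r, m, n, p, b, f, v)
  ronpili → ronpiri   (l→r between vowels (before a front vowel))
So the Tashoa cognate is 'ronpiri'.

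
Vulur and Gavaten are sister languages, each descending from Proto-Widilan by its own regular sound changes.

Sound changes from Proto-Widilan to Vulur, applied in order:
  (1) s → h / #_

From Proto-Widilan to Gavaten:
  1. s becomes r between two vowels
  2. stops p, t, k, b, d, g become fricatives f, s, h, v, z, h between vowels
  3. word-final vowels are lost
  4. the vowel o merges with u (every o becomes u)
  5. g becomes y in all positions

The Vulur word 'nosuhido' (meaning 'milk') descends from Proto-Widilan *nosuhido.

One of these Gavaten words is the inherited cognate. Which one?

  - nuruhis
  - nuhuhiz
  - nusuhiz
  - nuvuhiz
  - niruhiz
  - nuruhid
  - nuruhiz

Gavaten: *nosuhido
  nosuhido → noruhido   [rhotacism]
  noruhido → noruhizo   [intervocalic lenition]
  noruhizo → noruhiz   [apocope]
  noruhiz → nuruhiz   [vowel merger]
  nuruhiz (rule 5 does not apply)
  giving Gavaten nuruhiz.
Only 'nuruhiz' matches the regular Gavaten development of *nosuhido.

nuruhiz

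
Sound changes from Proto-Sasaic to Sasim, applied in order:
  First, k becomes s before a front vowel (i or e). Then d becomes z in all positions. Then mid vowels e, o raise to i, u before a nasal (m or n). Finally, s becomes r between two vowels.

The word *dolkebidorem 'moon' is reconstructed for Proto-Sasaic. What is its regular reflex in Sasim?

Sasim: *dolkebidorem
  dolkebidorem → dolsebidorem   [palatalisation]
  dolsebidorem → zolsebizorem   [unconditioned shift]
  zolsebizorem → zolsebizorim   [pre-nasal raising]
  zolsebizorim (rule 4 does not apply)
  giving Sasim zolsebizorim.

zolsebizorim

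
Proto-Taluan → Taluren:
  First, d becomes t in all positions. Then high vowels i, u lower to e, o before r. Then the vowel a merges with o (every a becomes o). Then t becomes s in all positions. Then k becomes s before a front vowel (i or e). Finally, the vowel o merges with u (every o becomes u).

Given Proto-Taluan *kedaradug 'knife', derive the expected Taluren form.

Taluren: *kedaradug
  kedaradug → ketaratug   [unconditioned shift]
  ketaratug (rule 2 does not apply)
  ketaratug → ketorotug   [vowel merger]
  ketorotug → kesorosug   [unconditioned shift]
  kesorosug → sesorosug   [palatalisation]
  sesorosug → sesurusug   [vowel merger]
  giving Taluren sesurusug.

sesurusug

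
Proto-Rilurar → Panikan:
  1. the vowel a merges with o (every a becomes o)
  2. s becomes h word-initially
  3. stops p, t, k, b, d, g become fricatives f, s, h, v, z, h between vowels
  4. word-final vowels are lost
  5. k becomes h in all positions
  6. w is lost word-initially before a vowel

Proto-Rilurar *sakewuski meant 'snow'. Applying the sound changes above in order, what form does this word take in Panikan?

Panikan: *sakewuski > sokewuski > hokewuski > hohewuski > hohewusk > hohewush  (by vowel merger, debuccalisation, intervocalic lenition, apocope, unconditioned shift)

hohewush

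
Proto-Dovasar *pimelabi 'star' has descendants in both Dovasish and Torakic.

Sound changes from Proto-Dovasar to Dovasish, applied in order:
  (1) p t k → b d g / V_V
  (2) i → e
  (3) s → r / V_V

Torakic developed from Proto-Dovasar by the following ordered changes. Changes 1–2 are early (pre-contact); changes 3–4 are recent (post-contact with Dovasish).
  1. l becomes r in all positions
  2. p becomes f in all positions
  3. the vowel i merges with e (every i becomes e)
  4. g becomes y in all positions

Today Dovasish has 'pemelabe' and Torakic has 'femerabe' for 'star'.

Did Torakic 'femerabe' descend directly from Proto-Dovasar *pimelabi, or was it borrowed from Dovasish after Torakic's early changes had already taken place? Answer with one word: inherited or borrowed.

If inherited, *pimelabi would pass through all of Torakic's changes:
Torakic: *pimelabi
  pimelabi → pimerabi   [unconditioned shift]
  pimerabi → fimerabi   [unconditioned shift]
  fimerabi → femerabe   [vowel merger]
  femerabe (rule 4 does not apply)
  giving Torakic femerabe.
If borrowed from Dovasish 'pemelabe' after the early changes, it would undergo only the recent ones:
  rule 3 (vowel merger): no change (pemelabe)
  rule 4 (unconditioned shift): no change (pemelabe)
  ⇒ as a loan: pemelabe
Torakic 'femerabe' matches the inherited outcome exactly, so it is an inherited cognate, not a loan.

inherited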